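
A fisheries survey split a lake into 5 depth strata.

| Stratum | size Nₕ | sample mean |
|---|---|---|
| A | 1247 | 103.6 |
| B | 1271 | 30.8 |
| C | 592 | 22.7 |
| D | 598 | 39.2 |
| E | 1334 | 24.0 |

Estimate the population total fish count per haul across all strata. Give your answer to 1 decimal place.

Population total = Σ Nₕ·x̄ₕ (each stratum's size times its mean).
1247·103.6 + 1271·30.8 + 592·22.7 + 598·39.2 + 1334·24.0 = 129189.2 + 39146.8 + 13438.4 + 23441.6 + 32016 = 237232.0.

237232.0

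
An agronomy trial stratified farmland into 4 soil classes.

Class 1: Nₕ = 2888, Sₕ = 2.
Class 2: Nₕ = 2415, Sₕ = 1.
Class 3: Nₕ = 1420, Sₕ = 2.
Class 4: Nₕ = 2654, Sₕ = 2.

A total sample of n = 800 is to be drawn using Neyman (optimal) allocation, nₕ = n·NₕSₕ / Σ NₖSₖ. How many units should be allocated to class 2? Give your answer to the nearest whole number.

118

Σ NₕSₕ = 2888·2 + 2415·1 + 1420·2 + 2654·2 = 16339.
Share for 2: 2415/16339 = 0.14781.
n_2 = 800 × 0.14781 = 118.245... → 118.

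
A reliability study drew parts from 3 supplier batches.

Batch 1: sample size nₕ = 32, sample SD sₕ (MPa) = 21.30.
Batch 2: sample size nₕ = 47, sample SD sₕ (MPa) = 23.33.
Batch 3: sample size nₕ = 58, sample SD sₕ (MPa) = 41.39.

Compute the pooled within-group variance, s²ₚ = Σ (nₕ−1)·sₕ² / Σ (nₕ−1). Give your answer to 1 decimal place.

1020.5

Degrees of freedom: 31 + 46 + 57 = 134.
Σ(nₕ−1)sₕ² = 31·453.69 + 46·544.2889 + 57·1713.1321 = 136750.2091.
s²ₚ = 136750.2091 / 134 = 1020.524... → 1020.5.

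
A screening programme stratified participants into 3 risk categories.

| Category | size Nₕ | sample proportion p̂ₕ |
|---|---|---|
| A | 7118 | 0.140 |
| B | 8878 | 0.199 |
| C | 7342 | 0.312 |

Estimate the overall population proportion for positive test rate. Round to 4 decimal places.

0.2166

N = 7118 + 8878 + 7342 = 23338.
Overall proportion = Σ (Nₕ/N)·p̂ₕ.
Σ Nₕp̂ₕ = 996.52 + 1766.722 + 2290.704 = 5053.946.
5053.946 / 23338 = 0.216554... → 0.2166.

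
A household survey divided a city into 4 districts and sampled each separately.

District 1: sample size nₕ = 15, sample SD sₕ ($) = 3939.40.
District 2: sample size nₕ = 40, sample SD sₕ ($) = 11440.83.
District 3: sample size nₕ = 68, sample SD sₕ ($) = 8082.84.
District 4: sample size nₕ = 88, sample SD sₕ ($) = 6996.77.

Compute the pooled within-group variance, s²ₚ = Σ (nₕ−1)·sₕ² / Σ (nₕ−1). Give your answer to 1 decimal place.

67431914.5

Degrees of freedom: 14 + 39 + 67 + 87 = 207.
Σ(nₕ−1)sₕ² = 14·15518872.36 + 39·130892591.0889 + 67·65332302.4656 + 87·48954790.4329 = 13958406298.3646.
s²ₚ = 13958406298.3646 / 207 = 67431914.485... → 67431914.5.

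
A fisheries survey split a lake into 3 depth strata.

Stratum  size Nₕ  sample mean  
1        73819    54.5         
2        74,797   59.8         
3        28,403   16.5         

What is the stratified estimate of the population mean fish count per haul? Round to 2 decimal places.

N = 177019; weights Wₕ = Nₕ/N = (0.4170, 0.4225, 0.1605).
x̄_st = Σ Wₕ·x̄ₕ = 0.4170·54.5 + 0.4225·59.8 + 0.1605·16.5 ≈ 50.6423...
→ 50.64.

50.64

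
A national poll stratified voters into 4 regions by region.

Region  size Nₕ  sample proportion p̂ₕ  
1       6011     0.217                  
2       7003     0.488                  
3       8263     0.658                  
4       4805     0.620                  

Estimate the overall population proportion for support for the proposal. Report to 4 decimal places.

Wₕ = Nₕ/N with N = 26082: 0.2305, 0.2685, 0.3168, 0.1842.
p̂_st = 0.2305·0.217 + 0.2685·0.488 + 0.3168·0.658 + 0.1842·0.620 ≈ 0.503719... → 0.5037.

0.5037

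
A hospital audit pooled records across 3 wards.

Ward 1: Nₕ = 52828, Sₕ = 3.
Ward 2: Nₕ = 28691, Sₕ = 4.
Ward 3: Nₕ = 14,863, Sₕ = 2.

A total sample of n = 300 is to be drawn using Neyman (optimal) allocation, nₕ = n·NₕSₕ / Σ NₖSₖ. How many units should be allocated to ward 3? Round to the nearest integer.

29

Σ NₕSₕ = 52828·3 + 28691·4 + 14863·2 = 302974.
Share for 3: 29726/302974 = 0.09811.
n_3 = 300 × 0.09811 = 29.434... → 29.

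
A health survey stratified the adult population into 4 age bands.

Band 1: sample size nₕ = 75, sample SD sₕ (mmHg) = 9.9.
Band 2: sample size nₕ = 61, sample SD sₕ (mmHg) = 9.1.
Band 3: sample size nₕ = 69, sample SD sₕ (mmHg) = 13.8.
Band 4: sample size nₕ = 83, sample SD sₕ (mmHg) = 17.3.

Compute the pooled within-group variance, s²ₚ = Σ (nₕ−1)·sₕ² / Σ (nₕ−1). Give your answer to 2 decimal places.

175.05

1: (75−1)·9.9² = 74·98.01 = 7252.74
2: (61−1)·9.1² = 60·82.81 = 4968.6
3: (69−1)·13.8² = 68·190.44 = 12949.92
4: (83−1)·17.3² = 82·299.29 = 24541.78
Numerator = 49713.04; denominator = Σ(nₕ−1) = 284.
s²ₚ = 49713.04/284 = 175.0459... → 175.05.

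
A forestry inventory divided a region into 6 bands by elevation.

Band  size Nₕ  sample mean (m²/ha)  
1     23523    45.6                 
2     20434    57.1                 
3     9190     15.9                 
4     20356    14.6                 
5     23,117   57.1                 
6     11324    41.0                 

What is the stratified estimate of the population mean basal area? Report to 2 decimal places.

41.38

x̄_st = (Σ Nₕx̄ₕ) / (Σ Nₕ) = (23523·45.6 + 20434·57.1 + 9190·15.9 + 20356·14.6 + 23117·57.1 + 11324·41.0) / 107944
= 4467013.5 / 107944 = 41.3827... → 41.38.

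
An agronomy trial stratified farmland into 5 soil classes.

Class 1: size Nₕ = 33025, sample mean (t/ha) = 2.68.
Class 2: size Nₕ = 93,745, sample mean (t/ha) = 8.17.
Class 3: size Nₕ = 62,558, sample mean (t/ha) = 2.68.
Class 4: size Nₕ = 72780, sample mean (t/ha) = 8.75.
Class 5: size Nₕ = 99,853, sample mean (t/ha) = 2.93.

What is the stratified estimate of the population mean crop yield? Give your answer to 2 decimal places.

5.39

N = 361961; weights Wₕ = Nₕ/N = (0.0912, 0.2590, 0.1728, 0.2011, 0.2759).
x̄_st = Σ Wₕ·x̄ₕ = 0.0912·2.68 + 0.2590·8.17 + 0.1728·2.68 + 0.2011·8.75 + 0.2759·2.93 ≈ 5.3913...
→ 5.39.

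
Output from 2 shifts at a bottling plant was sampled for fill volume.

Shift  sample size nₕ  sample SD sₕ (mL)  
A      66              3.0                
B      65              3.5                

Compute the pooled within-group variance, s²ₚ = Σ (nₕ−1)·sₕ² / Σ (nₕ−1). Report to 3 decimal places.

10.612

Degrees of freedom: 65 + 64 = 129.
Σ(nₕ−1)sₕ² = 65·9 + 64·12.25 = 1369.
s²ₚ = 1369 / 129 = 10.61240... → 10.612.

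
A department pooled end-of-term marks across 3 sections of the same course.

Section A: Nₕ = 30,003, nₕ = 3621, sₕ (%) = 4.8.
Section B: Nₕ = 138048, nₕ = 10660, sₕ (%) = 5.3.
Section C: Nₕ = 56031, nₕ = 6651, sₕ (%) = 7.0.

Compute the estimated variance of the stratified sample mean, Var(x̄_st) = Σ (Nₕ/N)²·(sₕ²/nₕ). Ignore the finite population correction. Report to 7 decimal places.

N = 224082; Wₕ = Nₕ/N.
section A: (30003/224082)²·4.8²/3621 = 0.0001140695
section B: (138048/224082)²·5.3²/10660 = 0.0010000940
section C: (56031/224082)²·7.0²/6651 = 0.0004606297
Sum = 0.0015747932 → 0.0015748.

0.0015748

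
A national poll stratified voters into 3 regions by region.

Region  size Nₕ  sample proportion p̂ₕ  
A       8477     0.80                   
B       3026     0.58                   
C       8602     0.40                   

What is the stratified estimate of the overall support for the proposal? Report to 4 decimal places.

N = 8477 + 3026 + 8602 = 20105.
Overall proportion = Σ (Nₕ/N)·p̂ₕ.
Σ Nₕp̂ₕ = 6781.6 + 1755.08 + 3440.8 = 11977.48.
11977.48 / 20105 = 0.595746... → 0.5957.

0.5957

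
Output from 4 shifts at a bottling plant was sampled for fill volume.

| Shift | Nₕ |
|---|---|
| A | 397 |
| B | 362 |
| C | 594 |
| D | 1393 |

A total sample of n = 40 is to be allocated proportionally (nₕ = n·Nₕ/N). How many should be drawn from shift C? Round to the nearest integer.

Share of shift C = 594/2746 = 0.21631.
Allocate 40 × 0.21631 = 8.653... → 9.

9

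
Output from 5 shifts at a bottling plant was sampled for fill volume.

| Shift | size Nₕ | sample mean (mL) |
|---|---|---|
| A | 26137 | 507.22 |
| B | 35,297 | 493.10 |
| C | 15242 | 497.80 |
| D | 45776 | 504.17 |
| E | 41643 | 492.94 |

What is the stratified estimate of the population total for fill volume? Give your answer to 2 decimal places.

A: 26137·507.22 = 13257209.14
B: 35297·493.10 = 17404950.7
C: 15242·497.80 = 7587467.6
D: 45776·504.17 = 23078885.92
E: 41643·492.94 = 20527500.42
τ̂ = Σ Nₕx̄ₕ = 81856013.78.

81856013.78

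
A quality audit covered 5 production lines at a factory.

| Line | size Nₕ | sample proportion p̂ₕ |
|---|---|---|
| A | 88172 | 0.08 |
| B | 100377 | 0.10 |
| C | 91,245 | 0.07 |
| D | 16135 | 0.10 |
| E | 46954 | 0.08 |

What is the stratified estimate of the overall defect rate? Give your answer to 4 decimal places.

0.0841

Wₕ = Nₕ/N with N = 342883: 0.2571, 0.2927, 0.2661, 0.0471, 0.1369.
p̂_st = 0.2571·0.08 + 0.2927·0.10 + 0.2661·0.07 + 0.0471·0.10 + 0.1369·0.08 ≈ 0.084135... → 0.0841.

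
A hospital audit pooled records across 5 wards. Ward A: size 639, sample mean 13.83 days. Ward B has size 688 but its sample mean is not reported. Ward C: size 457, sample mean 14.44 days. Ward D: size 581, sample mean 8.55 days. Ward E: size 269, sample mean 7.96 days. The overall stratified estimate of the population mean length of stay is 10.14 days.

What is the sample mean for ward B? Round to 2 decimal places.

N = 639 + 688 + 457 + 581 + 269 = 2634.
Overall total = μ·N = 10.14·2634 = 26708.76.
Subtract the known strata: 639·13.83 + 457·14.44 + 581·8.55 + 269·7.96 = 22545.24.
Remaining total for ward B: 26708.76 − 22545.24 = 4163.52.
Divide by its size: 4163.52 / 688 = 6.0516... → 6.05.

6.05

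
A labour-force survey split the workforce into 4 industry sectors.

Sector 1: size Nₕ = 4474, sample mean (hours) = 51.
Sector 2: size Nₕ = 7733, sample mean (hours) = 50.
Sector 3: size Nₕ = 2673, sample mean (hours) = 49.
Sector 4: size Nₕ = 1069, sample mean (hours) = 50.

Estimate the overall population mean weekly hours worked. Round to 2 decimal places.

50.11

x̄_st = (Σ Nₕx̄ₕ) / (Σ Nₕ) = (4474·51 + 7733·50 + 2673·49 + 1069·50) / 15949
= 799251 / 15949 = 50.1129... → 50.11.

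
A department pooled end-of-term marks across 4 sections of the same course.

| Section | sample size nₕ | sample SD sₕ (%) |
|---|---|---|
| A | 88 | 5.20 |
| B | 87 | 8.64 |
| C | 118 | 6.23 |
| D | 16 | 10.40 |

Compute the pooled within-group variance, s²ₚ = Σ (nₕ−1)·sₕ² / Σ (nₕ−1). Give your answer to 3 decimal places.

48.970

Degrees of freedom: 87 + 86 + 117 + 15 = 305.
Σ(nₕ−1)sₕ² = 87·27.04 + 86·74.6496 + 117·38.8129 + 15·108.16 = 14935.8549.
s²ₚ = 14935.8549 / 305 = 48.97002... → 48.970.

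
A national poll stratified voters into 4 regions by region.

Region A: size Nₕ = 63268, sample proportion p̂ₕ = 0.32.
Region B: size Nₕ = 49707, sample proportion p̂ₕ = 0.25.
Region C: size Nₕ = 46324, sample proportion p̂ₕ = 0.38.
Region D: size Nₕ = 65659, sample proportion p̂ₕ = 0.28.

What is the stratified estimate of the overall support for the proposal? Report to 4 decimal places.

Wₕ = Nₕ/N with N = 224958: 0.2812, 0.2210, 0.2059, 0.2919.
p̂_st = 0.2812·0.32 + 0.2210·0.25 + 0.2059·0.38 + 0.2919·0.28 ≈ 0.305213... → 0.3052.

0.3052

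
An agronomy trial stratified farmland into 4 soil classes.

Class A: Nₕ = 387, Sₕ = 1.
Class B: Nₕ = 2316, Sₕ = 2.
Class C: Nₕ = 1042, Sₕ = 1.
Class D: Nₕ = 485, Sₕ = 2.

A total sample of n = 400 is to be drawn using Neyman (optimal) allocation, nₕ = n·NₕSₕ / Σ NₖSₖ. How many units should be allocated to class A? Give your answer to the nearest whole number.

Σ NₕSₕ = 387·1 + 2316·2 + 1042·1 + 485·2 = 7031.
Share for A: 387/7031 = 0.05504.
n_A = 400 × 0.05504 = 22.017... → 22.

22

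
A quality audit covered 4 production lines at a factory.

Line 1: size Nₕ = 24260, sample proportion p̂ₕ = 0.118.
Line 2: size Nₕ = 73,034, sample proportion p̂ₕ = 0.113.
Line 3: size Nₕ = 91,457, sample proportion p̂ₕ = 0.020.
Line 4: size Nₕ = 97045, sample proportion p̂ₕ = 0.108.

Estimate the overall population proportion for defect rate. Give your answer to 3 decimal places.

0.082

N = 24260 + 73034 + 91457 + 97045 = 285796.
Overall proportion = Σ (Nₕ/N)·p̂ₕ.
Σ Nₕp̂ₕ = 2862.68 + 8252.842 + 1829.14 + 10480.86 = 23425.522.
23425.522 / 285796 = 0.08197... → 0.082.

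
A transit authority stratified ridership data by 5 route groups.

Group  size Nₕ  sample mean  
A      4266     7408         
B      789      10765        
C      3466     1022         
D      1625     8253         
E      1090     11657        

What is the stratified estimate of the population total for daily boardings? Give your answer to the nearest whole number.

Population total = Σ Nₕ·x̄ₕ (each stratum's size times its mean).
4266·7408 + 789·10765 + 3466·1022 + 1625·8253 + 1090·11657 = 31602528 + 8493585 + 3542252 + 13411125 + 12706130 = 69755620.

69755620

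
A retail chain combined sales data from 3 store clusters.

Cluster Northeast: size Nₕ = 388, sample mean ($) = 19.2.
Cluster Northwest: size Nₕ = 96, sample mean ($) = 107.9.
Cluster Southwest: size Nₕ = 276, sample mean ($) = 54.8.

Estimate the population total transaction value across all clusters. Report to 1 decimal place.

Northeast: 388·19.2 = 7449.6
Northwest: 96·107.9 = 10358.4
Southwest: 276·54.8 = 15124.8
τ̂ = Σ Nₕx̄ₕ = 32932.8.

32932.8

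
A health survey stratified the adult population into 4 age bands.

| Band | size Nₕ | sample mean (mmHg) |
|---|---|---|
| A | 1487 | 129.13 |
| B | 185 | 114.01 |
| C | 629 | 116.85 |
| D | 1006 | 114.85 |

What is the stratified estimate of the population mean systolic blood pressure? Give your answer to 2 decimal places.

x̄_st = (Σ Nₕx̄ₕ) / (Σ Nₕ) = (1487·129.13 + 185·114.01 + 629·116.85 + 1006·114.85) / 3307
= 402145.91 / 3307 = 121.6044... → 121.60.

121.60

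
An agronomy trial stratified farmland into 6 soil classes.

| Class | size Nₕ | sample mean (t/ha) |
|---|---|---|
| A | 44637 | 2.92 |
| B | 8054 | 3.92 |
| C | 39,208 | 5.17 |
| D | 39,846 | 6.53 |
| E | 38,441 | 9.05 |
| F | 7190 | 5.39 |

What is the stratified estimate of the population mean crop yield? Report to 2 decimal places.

5.70

N = 177376; weights Wₕ = Nₕ/N = (0.2517, 0.0454, 0.2210, 0.2246, 0.2167, 0.0405).
x̄_st = Σ Wₕ·x̄ₕ = 0.2517·2.92 + 0.0454·3.92 + 0.2210·5.17 + 0.2246·6.53 + 0.2167·9.05 + 0.0405·5.39 ≈ 5.7023...
→ 5.70.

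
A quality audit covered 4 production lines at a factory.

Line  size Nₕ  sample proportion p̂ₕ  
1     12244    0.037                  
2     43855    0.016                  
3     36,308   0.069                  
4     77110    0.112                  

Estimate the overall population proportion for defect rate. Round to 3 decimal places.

0.073

Wₕ = Nₕ/N with N = 169517: 0.0722, 0.2587, 0.2142, 0.4549.
p̂_st = 0.0722·0.037 + 0.2587·0.016 + 0.2142·0.069 + 0.4549·0.112 ≈ 0.07254... → 0.073.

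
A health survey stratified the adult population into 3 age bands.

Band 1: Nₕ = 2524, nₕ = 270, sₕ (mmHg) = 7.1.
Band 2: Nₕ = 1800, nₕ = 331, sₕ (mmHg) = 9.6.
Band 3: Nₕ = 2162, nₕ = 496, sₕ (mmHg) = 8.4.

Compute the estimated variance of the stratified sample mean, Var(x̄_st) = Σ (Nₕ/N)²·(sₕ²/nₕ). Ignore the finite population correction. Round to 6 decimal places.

N = 6486; Wₕ = Nₕ/N.
band 1: (2524/6486)²·7.1²/270 = 0.028273381
band 2: (1800/6486)²·9.6²/331 = 0.021443990
band 3: (2162/6486)²·8.4²/496 = 0.015806452
Sum = 0.065523823 → 0.065524.

0.065524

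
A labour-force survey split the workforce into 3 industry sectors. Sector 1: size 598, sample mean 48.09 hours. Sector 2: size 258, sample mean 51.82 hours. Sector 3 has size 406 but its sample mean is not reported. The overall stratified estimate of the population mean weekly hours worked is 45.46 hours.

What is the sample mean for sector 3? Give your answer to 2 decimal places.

37.54

Σ Nₕx̄ₕ = N·μ, so 406·x̄_3 = 1262·45.46 − (598·48.09 + 258·51.82).
= 57370.52 − 42127.38 = 15243.14.
x̄_3 = 15243.14 / 406 = 37.5447... → 37.54.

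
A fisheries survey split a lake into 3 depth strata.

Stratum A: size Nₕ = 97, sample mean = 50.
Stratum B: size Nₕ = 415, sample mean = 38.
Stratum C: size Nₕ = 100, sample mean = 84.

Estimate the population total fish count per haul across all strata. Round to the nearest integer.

Population total = Σ Nₕ·x̄ₕ (each stratum's size times its mean).
97·50 + 415·38 + 100·84 = 4850 + 15770 + 8400 = 29020.

29020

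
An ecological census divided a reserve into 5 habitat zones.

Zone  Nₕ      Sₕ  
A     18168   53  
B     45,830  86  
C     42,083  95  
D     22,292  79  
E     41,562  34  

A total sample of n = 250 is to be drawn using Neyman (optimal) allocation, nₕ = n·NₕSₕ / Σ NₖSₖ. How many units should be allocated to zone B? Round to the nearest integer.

82

A: NₕSₕ = 18168·53 = 962904
B: NₕSₕ = 45830·86 = 3941380
C: NₕSₕ = 42083·95 = 3997885
D: NₕSₕ = 22292·79 = 1761068
E: NₕSₕ = 41562·34 = 1413108
Σ NₕSₕ = 12076345.
n_B = 250·3941380/12076345 = 81.593... → 82.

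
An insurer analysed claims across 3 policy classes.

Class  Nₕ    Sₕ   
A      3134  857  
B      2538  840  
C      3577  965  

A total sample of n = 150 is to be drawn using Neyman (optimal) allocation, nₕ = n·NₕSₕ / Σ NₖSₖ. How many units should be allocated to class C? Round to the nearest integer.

Σ NₕSₕ = 3134·857 + 2538·840 + 3577·965 = 8269563.
Share for C: 3451805/8269563 = 0.41741.
n_C = 150 × 0.41741 = 62.612... → 63.

63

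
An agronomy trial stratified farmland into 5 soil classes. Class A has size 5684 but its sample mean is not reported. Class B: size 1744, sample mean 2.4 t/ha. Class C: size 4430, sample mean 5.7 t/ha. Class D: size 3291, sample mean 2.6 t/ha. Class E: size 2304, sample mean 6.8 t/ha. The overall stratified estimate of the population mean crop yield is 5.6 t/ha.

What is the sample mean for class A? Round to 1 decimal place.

7.8

N = 5684 + 1744 + 4430 + 3291 + 2304 = 17453.
Overall total = μ·N = 5.6·17453 = 97736.8.
Subtract the known strata: 1744·2.4 + 4430·5.7 + 3291·2.6 + 2304·6.8 = 53660.4.
Remaining total for class A: 97736.8 − 53660.4 = 44076.4.
Divide by its size: 44076.4 / 5684 = 7.754... → 7.8.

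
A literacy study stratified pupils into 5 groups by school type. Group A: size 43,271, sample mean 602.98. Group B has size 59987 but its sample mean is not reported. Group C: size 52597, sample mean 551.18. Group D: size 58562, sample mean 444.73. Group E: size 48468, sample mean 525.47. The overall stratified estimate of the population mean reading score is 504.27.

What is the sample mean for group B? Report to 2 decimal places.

432.93

Σ Nₕx̄ₕ = N·μ, so 59987·x̄_B = 262885·504.27 − (43271·602.98 + 52597·551.18 + 58562·444.73 + 48468·525.47).
= 132565018.95 − 106594720.26 = 25970298.69.
x̄_B = 25970298.69 / 59987 = 432.9321... → 432.93.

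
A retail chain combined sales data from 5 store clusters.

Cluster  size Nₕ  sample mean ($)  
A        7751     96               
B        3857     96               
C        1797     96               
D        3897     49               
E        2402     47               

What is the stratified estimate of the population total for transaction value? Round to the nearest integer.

1590727

A: 7751·96 = 744096
B: 3857·96 = 370272
C: 1797·96 = 172512
D: 3897·49 = 190953
E: 2402·47 = 112894
τ̂ = Σ Nₕx̄ₕ = 1590727.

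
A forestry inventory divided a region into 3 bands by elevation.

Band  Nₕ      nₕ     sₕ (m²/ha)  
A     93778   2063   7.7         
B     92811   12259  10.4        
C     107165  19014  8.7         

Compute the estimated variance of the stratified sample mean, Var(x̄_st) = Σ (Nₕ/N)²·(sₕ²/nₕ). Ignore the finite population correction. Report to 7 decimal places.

N = 293754. Term for each stratum: Wₕ²sₕ²/nₕ.
Var(x̄_st) = 0.0029289812 + 0.0008807303 + 0.0005297895 = 0.0043395010 → 0.0043395.

0.0043395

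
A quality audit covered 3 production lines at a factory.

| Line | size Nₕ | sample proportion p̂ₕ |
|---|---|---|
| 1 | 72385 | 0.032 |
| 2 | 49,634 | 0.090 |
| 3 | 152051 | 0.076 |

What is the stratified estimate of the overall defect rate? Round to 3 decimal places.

N = 72385 + 49634 + 152051 = 274070.
Overall proportion = Σ (Nₕ/N)·p̂ₕ.
Σ Nₕp̂ₕ = 2316.32 + 4467.06 + 11555.876 = 18339.256.
18339.256 / 274070 = 0.06691... → 0.067.

0.067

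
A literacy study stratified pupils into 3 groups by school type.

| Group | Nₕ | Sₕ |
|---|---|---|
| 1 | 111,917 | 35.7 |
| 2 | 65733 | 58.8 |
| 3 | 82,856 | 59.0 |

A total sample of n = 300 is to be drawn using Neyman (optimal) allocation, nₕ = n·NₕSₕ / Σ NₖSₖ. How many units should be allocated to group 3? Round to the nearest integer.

1: NₕSₕ = 111917·35.7 = 3995436.9
2: NₕSₕ = 65733·58.8 = 3865100.4
3: NₕSₕ = 82856·59.0 = 4888504
Σ NₕSₕ = 12749041.3.
n_3 = 300·4888504/12749041.3 = 115.032... → 115.

115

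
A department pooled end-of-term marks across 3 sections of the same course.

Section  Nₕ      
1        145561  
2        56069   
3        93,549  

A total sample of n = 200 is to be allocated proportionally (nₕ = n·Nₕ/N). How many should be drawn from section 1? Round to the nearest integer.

N = 145561 + 56069 + 93549 = 295179.
n_1 = 200·145561/295179 = 98.626... → 99.

99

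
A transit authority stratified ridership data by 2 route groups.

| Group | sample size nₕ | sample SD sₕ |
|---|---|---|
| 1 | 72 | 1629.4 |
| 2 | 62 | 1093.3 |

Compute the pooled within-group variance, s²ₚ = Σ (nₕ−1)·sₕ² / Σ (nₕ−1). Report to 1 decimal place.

1980414.0

1: (72−1)·1629.4² = 71·2654944.36 = 188501049.56
2: (62−1)·1093.3² = 61·1195304.89 = 72913598.29
Numerator = 261414647.85; denominator = Σ(nₕ−1) = 132.
s²ₚ = 261414647.85/132 = 1980413.999... → 1980414.0.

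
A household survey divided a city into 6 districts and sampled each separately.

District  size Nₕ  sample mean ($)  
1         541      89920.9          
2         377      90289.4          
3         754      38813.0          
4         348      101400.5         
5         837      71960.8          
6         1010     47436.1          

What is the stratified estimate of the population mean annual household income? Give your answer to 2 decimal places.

N = 541 + 377 + 754 + 348 + 837 + 1010 = 3867.
Overall mean = Σ (Nₕ/N)·x̄ₕ — weight by population share, not a simple average.
Σ Nₕx̄ₕ = 541·89920.9 + 377·90289.4 + 754·38813.0 + 348·101400.5 + 837·71960.8 + 1010·47436.1 = 48647206.9 + 34039103.8 + 29265002 + 35287374 + 60231189.6 + 47910461 = 255380337.3.
Divide by N: 255380337.3 / 3867 = 66040.9458... → 66040.95.

66040.95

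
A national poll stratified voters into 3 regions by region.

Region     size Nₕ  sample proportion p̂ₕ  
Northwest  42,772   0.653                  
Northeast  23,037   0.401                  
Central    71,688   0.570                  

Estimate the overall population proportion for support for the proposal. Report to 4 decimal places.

0.5675

Wₕ = Nₕ/N with N = 137497: 0.3111, 0.1675, 0.5214.
p̂_st = 0.3111·0.653 + 0.1675·0.401 + 0.5214·0.570 ≈ 0.567504... → 0.5675.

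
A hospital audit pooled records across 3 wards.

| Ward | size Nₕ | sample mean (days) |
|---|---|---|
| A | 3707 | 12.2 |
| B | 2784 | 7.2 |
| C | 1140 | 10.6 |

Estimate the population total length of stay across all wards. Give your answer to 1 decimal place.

77354.2

A: 3707·12.2 = 45225.4
B: 2784·7.2 = 20044.8
C: 1140·10.6 = 12084
τ̂ = Σ Nₕx̄ₕ = 77354.2.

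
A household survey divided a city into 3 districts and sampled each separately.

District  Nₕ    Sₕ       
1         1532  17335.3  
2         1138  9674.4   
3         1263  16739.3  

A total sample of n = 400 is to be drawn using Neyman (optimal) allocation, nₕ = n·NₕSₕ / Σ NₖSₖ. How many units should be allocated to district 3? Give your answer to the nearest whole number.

144

1: NₕSₕ = 1532·17335.3 = 26557679.6
2: NₕSₕ = 1138·9674.4 = 11009467.2
3: NₕSₕ = 1263·16739.3 = 21141735.9
Σ NₕSₕ = 58708882.7.
n_3 = 400·21141735.9/58708882.7 = 144.045... → 144.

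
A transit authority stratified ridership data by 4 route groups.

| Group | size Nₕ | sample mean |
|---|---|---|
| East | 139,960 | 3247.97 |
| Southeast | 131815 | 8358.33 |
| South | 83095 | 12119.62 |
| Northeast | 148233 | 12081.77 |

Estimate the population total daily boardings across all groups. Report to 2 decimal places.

4354335986.46

Estimate total by summing Nₕ·x̄ₕ over strata.
139960·3247.97 + 131815·8358.33 + 83095·12119.62 + 148233·12081.77 = 454585881.2 + 1101753268.95 + 1007079823.9 + 1790917012.41 = 4354335986.46.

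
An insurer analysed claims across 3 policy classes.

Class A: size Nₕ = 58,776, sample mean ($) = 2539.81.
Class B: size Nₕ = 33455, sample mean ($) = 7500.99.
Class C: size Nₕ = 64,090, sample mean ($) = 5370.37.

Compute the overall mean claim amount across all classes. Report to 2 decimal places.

4762.08

N = 156321; weights Wₕ = Nₕ/N = (0.3760, 0.2140, 0.4100).
x̄_st = Σ Wₕ·x̄ₕ = 0.3760·2539.81 + 0.2140·7500.99 + 0.4100·5370.37 ≈ 4762.0762...
→ 4762.08.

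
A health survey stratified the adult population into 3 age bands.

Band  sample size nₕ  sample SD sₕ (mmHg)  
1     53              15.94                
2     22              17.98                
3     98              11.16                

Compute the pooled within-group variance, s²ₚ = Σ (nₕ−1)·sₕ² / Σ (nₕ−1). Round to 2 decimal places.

188.72

1: (53−1)·15.94² = 52·254.0836 = 13212.3472
2: (22−1)·17.98² = 21·323.2804 = 6788.8884
3: (98−1)·11.16² = 97·124.5456 = 12080.9232
Numerator = 32082.1588; denominator = Σ(nₕ−1) = 170.
s²ₚ = 32082.1588/170 = 188.7186... → 188.72.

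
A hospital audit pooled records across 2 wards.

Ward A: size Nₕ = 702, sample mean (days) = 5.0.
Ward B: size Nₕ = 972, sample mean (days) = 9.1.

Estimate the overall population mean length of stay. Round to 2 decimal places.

7.38

x̄_st = (Σ Nₕx̄ₕ) / (Σ Nₕ) = (702·5.0 + 972·9.1) / 1674
= 12355.2 / 1674 = 7.3806... → 7.38.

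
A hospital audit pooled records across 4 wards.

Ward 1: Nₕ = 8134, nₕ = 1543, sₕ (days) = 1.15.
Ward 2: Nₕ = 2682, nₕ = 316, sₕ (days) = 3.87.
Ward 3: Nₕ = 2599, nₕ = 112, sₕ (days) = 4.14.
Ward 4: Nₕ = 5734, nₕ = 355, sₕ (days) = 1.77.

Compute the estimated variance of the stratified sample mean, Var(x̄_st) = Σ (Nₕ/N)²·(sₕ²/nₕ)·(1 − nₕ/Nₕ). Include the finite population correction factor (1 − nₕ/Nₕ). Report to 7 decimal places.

N = 19149. Term for each stratum: Wₕ²sₕ²/nₕ·(1−nₕ/Nₕ).
Var(x̄_st) = 0.0001253121 + 0.0008201932 + 0.0026975688 + 0.0007423098 = 0.0043853839 → 0.0043854.

0.0043854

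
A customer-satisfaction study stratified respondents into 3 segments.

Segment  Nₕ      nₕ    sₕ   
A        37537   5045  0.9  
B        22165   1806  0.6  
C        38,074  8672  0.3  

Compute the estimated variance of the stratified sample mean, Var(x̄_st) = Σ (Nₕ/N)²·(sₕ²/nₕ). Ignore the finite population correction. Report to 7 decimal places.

0.0000355

N = 97776; Wₕ = Nₕ/N.
segment A: (37537/97776)²·0.9²/5045 = 0.0000236635
segment B: (22165/97776)²·0.6²/1806 = 0.0000102437
segment C: (38074/97776)²·0.3²/8672 = 0.0000015737
Sum = 0.0000354808 → 0.0000355.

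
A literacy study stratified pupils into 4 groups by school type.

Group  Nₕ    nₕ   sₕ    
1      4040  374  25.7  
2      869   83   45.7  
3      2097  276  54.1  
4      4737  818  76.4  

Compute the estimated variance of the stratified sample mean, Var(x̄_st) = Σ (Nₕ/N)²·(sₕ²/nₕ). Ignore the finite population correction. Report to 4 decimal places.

1.8461

N = 11743; Wₕ = Nₕ/N.
group 1: (4040/11743)²·25.7²/374 = 0.2090255
group 2: (869/11743)²·45.7²/83 = 0.1377957
group 3: (2097/11743)²·54.1²/276 = 0.3381615
group 4: (4737/11743)²·76.4²/818 = 1.1611332
Sum = 1.8461160 → 1.8461.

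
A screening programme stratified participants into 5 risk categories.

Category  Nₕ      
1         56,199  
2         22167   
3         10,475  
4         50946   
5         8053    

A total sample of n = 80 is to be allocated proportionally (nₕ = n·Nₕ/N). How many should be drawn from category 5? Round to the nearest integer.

4

Share of category 5 = 8053/147840 = 0.05447.
Allocate 80 × 0.05447 = 4.358... → 4.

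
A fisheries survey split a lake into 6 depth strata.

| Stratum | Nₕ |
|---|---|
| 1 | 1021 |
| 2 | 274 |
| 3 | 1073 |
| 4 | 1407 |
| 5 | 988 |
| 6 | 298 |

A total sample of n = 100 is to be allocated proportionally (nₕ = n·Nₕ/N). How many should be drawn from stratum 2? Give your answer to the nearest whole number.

5

Share of stratum 2 = 274/5061 = 0.05414.
Allocate 100 × 0.05414 = 5.414... → 5.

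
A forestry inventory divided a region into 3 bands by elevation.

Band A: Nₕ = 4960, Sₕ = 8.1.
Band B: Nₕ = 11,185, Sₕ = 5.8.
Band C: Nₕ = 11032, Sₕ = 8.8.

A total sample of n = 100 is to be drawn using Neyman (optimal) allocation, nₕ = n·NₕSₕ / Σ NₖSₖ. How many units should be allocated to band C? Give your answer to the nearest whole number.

48

Σ NₕSₕ = 4960·8.1 + 11185·5.8 + 11032·8.8 = 202130.6.
Share for C: 97081.6/202130.6 = 0.48029.
n_C = 100 × 0.48029 = 48.029... → 48.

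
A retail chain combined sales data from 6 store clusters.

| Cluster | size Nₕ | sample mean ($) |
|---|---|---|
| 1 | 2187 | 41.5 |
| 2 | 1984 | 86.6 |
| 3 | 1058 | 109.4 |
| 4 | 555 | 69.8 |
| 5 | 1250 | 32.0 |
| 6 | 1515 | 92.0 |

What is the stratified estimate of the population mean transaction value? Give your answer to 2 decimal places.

x̄_st = (Σ Nₕx̄ₕ) / (Σ Nₕ) = (2187·41.5 + 1984·86.6 + 1058·109.4 + 555·69.8 + 1250·32.0 + 1515·92.0) / 8549
= 596439.1 / 8549 = 69.7671... → 69.77.

69.77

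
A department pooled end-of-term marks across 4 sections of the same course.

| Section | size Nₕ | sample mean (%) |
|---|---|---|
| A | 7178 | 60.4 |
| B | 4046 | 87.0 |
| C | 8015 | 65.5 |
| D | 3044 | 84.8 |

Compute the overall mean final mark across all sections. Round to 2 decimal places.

70.40

N = 22283; weights Wₕ = Nₕ/N = (0.3221, 0.1816, 0.3597, 0.1366).
x̄_st = Σ Wₕ·x̄ₕ = 0.3221·60.4 + 0.1816·87.0 + 0.3597·65.5 + 0.1366·84.8 ≈ 70.3975...
→ 70.40.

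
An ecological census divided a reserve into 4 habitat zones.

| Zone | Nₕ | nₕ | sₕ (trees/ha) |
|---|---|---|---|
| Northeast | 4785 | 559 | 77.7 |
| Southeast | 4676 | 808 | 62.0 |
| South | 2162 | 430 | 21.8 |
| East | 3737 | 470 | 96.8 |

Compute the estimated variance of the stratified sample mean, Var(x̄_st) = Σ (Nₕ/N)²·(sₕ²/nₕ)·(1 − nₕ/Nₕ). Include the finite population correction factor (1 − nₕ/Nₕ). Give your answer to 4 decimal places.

N = 15360. Term for each stratum: Wₕ²sₕ²/nₕ·(1−nₕ/Nₕ).
Var(x̄_st) = 0.9256765 + 0.3647124 + 0.0175415 + 1.0316744 = 2.3396048 → 2.3396.

2.3396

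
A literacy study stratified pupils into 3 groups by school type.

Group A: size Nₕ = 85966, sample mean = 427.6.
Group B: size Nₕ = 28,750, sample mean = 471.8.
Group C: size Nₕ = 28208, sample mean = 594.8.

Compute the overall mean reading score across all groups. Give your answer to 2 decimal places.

x̄_st = (Σ Nₕx̄ₕ) / (Σ Nₕ) = (85966·427.6 + 28750·471.8 + 28208·594.8) / 142924
= 67101430 / 142924 = 469.4903... → 469.49.

469.49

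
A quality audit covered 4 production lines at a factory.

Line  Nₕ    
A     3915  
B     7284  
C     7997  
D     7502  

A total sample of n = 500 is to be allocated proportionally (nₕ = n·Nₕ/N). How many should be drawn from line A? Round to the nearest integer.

Share of line A = 3915/26698 = 0.14664.
Allocate 500 × 0.14664 = 73.320... → 73.

73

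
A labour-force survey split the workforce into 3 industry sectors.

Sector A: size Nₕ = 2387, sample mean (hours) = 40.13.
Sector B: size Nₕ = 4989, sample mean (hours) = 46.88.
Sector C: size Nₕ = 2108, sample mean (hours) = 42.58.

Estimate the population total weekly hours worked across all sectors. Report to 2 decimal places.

419433.27

A: 2387·40.13 = 95790.31
B: 4989·46.88 = 233884.32
C: 2108·42.58 = 89758.64
τ̂ = Σ Nₕx̄ₕ = 419433.27.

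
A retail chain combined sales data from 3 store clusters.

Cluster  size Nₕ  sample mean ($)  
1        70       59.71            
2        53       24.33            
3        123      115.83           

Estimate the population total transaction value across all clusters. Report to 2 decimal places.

Population total = Σ Nₕ·x̄ₕ (each stratum's size times its mean).
70·59.71 + 53·24.33 + 123·115.83 = 4179.7 + 1289.49 + 14247.09 = 19716.28.

19716.28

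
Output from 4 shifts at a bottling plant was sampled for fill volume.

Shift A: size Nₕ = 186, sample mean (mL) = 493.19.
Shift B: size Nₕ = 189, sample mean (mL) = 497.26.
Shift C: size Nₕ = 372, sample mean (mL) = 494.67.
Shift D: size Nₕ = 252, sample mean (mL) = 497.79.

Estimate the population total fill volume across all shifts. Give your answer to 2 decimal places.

Estimate total by summing Nₕ·x̄ₕ over strata.
186·493.19 + 189·497.26 + 372·494.67 + 252·497.79 = 91733.34 + 93982.14 + 184017.24 + 125443.08 = 495175.80.

495175.80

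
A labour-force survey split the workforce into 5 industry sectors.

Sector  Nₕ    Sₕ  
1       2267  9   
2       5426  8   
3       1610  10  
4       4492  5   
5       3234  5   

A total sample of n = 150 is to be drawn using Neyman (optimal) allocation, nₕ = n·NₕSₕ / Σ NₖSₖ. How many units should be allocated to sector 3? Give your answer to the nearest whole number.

20

1: NₕSₕ = 2267·9 = 20403
2: NₕSₕ = 5426·8 = 43408
3: NₕSₕ = 1610·10 = 16100
4: NₕSₕ = 4492·5 = 22460
5: NₕSₕ = 3234·5 = 16170
Σ NₕSₕ = 118541.
n_3 = 150·16100/118541 = 20.373... → 20.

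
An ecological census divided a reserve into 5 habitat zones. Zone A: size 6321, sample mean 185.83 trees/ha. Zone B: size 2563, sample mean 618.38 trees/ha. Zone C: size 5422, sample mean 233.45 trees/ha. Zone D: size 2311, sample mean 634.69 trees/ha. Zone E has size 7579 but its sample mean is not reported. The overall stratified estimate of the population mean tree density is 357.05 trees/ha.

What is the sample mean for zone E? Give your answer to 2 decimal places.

415.24

N = 6321 + 2563 + 5422 + 2311 + 7579 = 24196.
Overall total = μ·N = 357.05·24196 = 8639181.8.
Subtract the known strata: 6321·185.83 + 2563·618.38 + 5422·233.45 + 2311·634.69 = 5492073.86.
Remaining total for zone E: 8639181.8 − 5492073.86 = 3147107.94.
Divide by its size: 3147107.94 / 7579 = 415.2405... → 415.24.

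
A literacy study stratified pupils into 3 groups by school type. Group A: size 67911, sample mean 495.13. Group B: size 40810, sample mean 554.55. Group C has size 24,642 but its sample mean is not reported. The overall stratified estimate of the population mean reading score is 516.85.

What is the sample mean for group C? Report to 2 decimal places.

Σ Nₕx̄ₕ = N·μ, so 24642·x̄_C = 133363·516.85 − (67911·495.13 + 40810·554.55).
= 68928666.55 − 56255958.93 = 12672707.62.
x̄_C = 12672707.62 / 24642 = 514.2727... → 514.27.

514.27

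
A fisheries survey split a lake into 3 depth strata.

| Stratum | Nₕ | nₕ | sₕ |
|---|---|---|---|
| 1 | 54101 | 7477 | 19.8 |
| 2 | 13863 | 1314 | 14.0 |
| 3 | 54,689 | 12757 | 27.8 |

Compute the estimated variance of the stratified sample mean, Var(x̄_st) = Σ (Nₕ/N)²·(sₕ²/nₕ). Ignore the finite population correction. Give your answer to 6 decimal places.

0.024151

N = 122653. Term for each stratum: Wₕ²sₕ²/nₕ.
Var(x̄_st) = 0.010201340 + 0.001905543 + 0.012044386 = 0.024151269 → 0.024151.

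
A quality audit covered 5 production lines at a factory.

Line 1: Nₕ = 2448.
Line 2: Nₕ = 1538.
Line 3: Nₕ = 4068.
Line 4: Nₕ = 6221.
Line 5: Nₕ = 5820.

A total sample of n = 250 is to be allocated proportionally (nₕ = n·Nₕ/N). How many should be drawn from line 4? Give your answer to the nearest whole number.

N = 2448 + 1538 + 4068 + 6221 + 5820 = 20095.
n_4 = 250·6221/20095 = 77.395... → 77.

77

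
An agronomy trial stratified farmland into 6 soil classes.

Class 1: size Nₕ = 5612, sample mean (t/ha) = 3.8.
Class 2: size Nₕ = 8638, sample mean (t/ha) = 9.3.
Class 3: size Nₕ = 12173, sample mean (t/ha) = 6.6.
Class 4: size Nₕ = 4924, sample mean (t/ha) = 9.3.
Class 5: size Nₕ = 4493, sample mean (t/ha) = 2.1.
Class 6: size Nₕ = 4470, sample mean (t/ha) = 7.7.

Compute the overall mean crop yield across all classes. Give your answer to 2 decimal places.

6.74

N = 5612 + 8638 + 12173 + 4924 + 4493 + 4470 = 40310.
Weight each subgroup mean by Nₕ/N and sum.
Σ Nₕx̄ₕ = 5612·3.8 + 8638·9.3 + 12173·6.6 + 4924·9.3 + 4493·2.1 + 4470·7.7 = 21325.6 + 80333.4 + 80341.8 + 45793.2 + 9435.3 + 34419 = 271648.3.
Divide by N: 271648.3 / 40310 = 6.7390... → 6.74.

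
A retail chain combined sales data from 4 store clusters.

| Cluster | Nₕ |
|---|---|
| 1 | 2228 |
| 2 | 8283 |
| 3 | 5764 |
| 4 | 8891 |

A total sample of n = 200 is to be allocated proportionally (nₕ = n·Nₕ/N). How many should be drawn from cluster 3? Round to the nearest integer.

46

N = 2228 + 8283 + 5764 + 8891 = 25166.
n_3 = 200·5764/25166 = 45.808... → 46.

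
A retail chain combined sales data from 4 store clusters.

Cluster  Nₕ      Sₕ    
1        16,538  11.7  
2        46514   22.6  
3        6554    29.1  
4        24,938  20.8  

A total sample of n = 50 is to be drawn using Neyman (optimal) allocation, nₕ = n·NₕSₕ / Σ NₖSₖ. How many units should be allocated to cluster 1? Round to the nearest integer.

Σ NₕSₕ = 16538·11.7 + 46514·22.6 + 6554·29.1 + 24938·20.8 = 1954142.8.
Share for 1: 193494.6/1954142.8 = 0.09902.
n_1 = 50 × 0.09902 = 4.951... → 5.

5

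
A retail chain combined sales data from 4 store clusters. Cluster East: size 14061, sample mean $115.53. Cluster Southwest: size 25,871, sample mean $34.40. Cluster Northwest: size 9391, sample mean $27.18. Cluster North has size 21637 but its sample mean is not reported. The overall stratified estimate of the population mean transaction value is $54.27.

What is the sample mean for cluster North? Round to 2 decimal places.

Σ Nₕx̄ₕ = N·μ, so 21637·x̄_North = 70960·54.27 − (14061·115.53 + 25871·34.40 + 9391·27.18).
= 3850999.2 − 2769677.11 = 1081322.09.
x̄_North = 1081322.09 / 21637 = 49.9756... → 49.98.

49.98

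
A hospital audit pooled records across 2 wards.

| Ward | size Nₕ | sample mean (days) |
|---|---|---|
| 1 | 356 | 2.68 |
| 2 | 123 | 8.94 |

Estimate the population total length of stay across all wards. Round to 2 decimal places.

1: 356·2.68 = 954.08
2: 123·8.94 = 1099.62
τ̂ = Σ Nₕx̄ₕ = 2053.70.

2053.70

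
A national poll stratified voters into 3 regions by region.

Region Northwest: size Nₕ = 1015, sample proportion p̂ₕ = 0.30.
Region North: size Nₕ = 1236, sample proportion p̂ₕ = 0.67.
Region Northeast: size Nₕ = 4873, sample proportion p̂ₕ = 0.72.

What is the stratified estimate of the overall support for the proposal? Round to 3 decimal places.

0.651

Wₕ = Nₕ/N with N = 7124: 0.1425, 0.1735, 0.6840.
p̂_st = 0.1425·0.30 + 0.1735·0.67 + 0.6840·0.72 ≈ 0.65149... → 0.651.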